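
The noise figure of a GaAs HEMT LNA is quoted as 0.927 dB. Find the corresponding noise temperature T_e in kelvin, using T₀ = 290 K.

F = 10^(0.927/10) = 1.23794
T_e = (F − 1)·T₀ = (1.23794 − 1) × 290 = 69.0 K

69.0 K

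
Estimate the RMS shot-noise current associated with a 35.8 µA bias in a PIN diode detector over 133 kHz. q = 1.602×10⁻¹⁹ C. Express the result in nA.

I_n = √(2qI·B)
2qI·B = 2 × 1.602×10⁻¹⁹ × 3.58×10⁻⁵ × 1.33×10⁵ = 1.53×10⁻¹⁸ A²
I_n = √(1.53×10⁻¹⁸) = 1.24×10⁻⁹ A = 1.24 nA

1.24 nA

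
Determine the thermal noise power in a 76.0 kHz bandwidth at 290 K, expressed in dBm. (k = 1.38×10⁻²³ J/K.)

−125.2 dBm

P_n = kTB = 1.38×10⁻²³ × 290 × 7.60×10⁴ = 3.04×10⁻¹⁶ W
In dBm: 10 log₁₀(3.04×10⁻¹⁶ / 10⁻³) = −125.2 dBm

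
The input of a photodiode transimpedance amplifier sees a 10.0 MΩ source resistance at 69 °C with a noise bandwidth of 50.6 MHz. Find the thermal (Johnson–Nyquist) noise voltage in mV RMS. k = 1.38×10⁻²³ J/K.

3.09 mV

T = 69 °C + 273.15 = 342.15 K
V_n = √(4kTRB)
4kTRB = 4 × 1.38×10⁻²³ × 342.15 × 1.00×10⁷ × 5.06×10⁷ = 9.56×10⁻⁶ V²
V_n = √(9.56×10⁻⁶) = 3.09×10⁻³ V = 3.09 mV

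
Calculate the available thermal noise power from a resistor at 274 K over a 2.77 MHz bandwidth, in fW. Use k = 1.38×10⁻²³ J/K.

10.5 fW

P_n = kTB = 1.38×10⁻²³ × 274 × 2.77×10⁶ = 1.05×10⁻¹⁴ W = 10.5 fW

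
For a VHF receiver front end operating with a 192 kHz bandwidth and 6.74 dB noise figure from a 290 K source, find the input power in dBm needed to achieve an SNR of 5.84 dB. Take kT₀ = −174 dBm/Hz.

Sensitivity = −174 + 10 log₁₀(B) + NF + SNR_min
= −174 + 52.83 + 6.74 + 5.84
= −108.59 dBm → −108.6 dBm

−108.6 dBm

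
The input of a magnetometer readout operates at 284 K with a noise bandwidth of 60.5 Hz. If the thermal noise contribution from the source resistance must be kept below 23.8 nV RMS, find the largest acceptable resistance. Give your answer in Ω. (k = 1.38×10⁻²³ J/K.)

Johnson–Nyquist: V_n = √(4kTRB) ⇒ R = V_n² / (4kTB)
4kTB = 4 × 1.38×10⁻²³ × 284 × 6.05×10¹ = 9.48×10⁻¹⁹
R = (2.38×10⁻⁸)² / 9.48×10⁻¹⁹ = 5.97×10² Ω = 597 Ω

597 Ω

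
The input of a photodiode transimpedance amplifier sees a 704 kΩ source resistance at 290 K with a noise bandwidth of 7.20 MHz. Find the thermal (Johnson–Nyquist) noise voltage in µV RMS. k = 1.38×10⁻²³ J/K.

V_n = √(4kTRB)
4kTRB = 4 × 1.38×10⁻²³ × 290 × 7.04×10⁵ × 7.20×10⁶ = 8.11×10⁻⁸ V²
V_n = √(8.11×10⁻⁸) = 2.85×10⁻⁴ V = 285 µV

285 µV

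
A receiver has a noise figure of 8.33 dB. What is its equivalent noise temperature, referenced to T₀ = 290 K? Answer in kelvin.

F = 10^(8.33/10) = 6.80769
T_e = (F − 1)·T₀ = (6.80769 − 1) × 290 = 1684 K

1684 K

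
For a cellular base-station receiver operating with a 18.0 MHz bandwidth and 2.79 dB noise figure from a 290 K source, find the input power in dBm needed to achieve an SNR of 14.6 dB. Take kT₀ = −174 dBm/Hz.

Sensitivity = −174 + 10 log₁₀(B) + NF + SNR_min
= −174 + 72.55 + 2.79 + 14.6
= −84.06 dBm → −84.1 dBm

−84.1 dBm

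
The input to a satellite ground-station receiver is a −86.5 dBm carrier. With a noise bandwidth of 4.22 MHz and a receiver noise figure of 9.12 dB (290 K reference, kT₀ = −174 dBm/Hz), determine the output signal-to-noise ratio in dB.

Noise floor: N = −174 + 10 log₁₀(B) + NF
10 log₁₀(4.22×10⁶) = 66.25 dB
N = −174 + 66.25 + 9.12 = −98.63 dBm
SNR = P_sig − N = −86.5 − (−98.63) = 12.13 dB → 12.1 dB

12.1 dB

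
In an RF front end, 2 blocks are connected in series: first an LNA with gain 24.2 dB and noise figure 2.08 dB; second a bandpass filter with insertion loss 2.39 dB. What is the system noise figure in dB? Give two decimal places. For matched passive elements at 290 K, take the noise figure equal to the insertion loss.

2.09 dB

Convert to linear (a loss of L dB is a gain of −L dB): F_i = 10^(NF_i/10), G_i = 10^(G_i,dB/10)
  Stage 1: F_1 = 10^(2.08/10) = 1.614, G_1 = 10^(24.2/10) = 263.0
  Stage 2: F_2 = 10^(2.39/10) = 1.734, G_2 = 10^(−2.39/10) = 0.5768
Friis cascade:
  F = 1.614 + (1.734 − 1)/263.0 = 1.617
NF = 10 log₁₀(1.617) = 2.09 dB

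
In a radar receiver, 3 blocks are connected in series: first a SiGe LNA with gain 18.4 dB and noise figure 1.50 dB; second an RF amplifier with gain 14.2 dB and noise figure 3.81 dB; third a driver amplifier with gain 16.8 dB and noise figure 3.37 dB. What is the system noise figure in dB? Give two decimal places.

1.56 dB

Convert to linear (a loss of L dB is a gain of −L dB): F_i = 10^(NF_i/10), G_i = 10^(G_i,dB/10)
  Stage 1: F_1 = 10^(1.50/10) = 1.413, G_1 = 10^(18.4/10) = 69.18
  Stage 2: F_2 = 10^(3.81/10) = 2.404, G_2 = 10^(14.2/10) = 26.30
  Stage 3: F_3 = 10^(3.37/10) = 2.173, G_3 = 10^(16.8/10) = 47.86
Friis cascade:
  F = 1.413 + (2.404 − 1)/69.18 + (2.173 − 1)/1820 = 1.433
NF = 10 log₁₀(1.433) = 1.56 dB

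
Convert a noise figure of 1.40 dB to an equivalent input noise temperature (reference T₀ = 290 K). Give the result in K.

F = 10^(1.40/10) = 1.38038
T_e = (F − 1)·T₀ = (1.38038 − 1) × 290 = 110 K

110 K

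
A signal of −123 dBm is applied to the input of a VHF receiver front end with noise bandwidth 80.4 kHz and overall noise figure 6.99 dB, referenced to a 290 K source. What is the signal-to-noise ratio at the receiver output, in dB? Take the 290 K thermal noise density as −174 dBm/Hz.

Noise floor: N = −174 + 10 log₁₀(B) + NF
10 log₁₀(8.04×10⁴) = 49.05 dB
N = −174 + 49.05 + 6.99 = −117.96 dBm
SNR = P_sig − N = −123 − (−117.96) = −5.04 dB → −5.0 dB

−5.0 dB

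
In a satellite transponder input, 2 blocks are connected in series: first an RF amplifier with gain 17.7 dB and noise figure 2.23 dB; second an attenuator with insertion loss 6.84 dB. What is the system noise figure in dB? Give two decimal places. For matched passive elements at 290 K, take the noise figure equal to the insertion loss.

2.40 dB

Convert to linear (a loss of L dB is a gain of −L dB): F_i = 10^(NF_i/10), G_i = 10^(G_i,dB/10)
  Stage 1: F_1 = 10^(2.23/10) = 1.671, G_1 = 10^(17.7/10) = 58.88
  Stage 2: F_2 = 10^(6.84/10) = 4.831, G_2 = 10^(−6.84/10) = 0.2070
Friis cascade:
  F = 1.671 + (4.831 − 1)/58.88 = 1.736
NF = 10 log₁₀(1.736) = 2.40 dB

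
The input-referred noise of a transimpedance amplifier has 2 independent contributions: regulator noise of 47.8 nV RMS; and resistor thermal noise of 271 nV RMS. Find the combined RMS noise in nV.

Uncorrelated sources add in power (mean-square): V_tot = √(ΣV_i²)
V_tot = √[(4.78×10⁻⁸)² + (2.71×10⁻⁷)²] = 2.75×10⁻⁷ V = 275 nV

275 nV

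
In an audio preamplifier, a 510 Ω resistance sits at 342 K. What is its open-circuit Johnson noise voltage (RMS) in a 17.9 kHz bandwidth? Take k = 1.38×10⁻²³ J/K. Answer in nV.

V_n = √(4kTRB)
4kTRB = 4 × 1.38×10⁻²³ × 342 × 5.10×10² × 1.79×10⁴ = 1.72×10⁻¹³ V²
V_n = √(1.72×10⁻¹³) = 4.15×10⁻⁷ V = 415 nV

415 nV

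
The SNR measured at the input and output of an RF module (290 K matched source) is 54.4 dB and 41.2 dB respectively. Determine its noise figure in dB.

13.2 dB

NF (dB) = SNR_in(dB) − SNR_out(dB) when the source is at T₀
NF = 54.4 − 41.2 = 13.2 dB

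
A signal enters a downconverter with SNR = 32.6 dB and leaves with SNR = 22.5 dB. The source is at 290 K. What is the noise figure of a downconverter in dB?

10.1 dB

NF (dB) = SNR_in(dB) − SNR_out(dB) when the source is at T₀
NF = 32.6 − 22.5 = 10.1 dB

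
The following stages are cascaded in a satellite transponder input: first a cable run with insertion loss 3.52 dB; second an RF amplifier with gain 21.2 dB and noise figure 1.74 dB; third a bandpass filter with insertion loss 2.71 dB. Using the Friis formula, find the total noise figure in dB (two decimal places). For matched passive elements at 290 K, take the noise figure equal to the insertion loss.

Convert to linear (a loss of L dB is a gain of −L dB): F_i = 10^(NF_i/10), G_i = 10^(G_i,dB/10)
  Stage 1: F_1 = 10^(3.52/10) = 2.249, G_1 = 10^(−3.52/10) = 0.4446
  Stage 2: F_2 = 10^(1.74/10) = 1.493, G_2 = 10^(21.2/10) = 131.8
  Stage 3: F_3 = 10^(2.71/10) = 1.866, G_3 = 10^(−2.71/10) = 0.5358
Friis cascade:
  F = 2.249 + (1.493 − 1)/0.4446 + (1.866 − 1)/58.61 = 3.372
NF = 10 log₁₀(3.372) = 5.28 dB

5.28 dB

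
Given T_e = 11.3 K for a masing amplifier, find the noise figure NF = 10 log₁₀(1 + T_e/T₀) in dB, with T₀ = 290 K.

F = 1 + T_e/T₀ = 1 + 11.3/290 = 1.03897
NF = 10 log₁₀(1.03897) = 0.166 dB

0.166 dB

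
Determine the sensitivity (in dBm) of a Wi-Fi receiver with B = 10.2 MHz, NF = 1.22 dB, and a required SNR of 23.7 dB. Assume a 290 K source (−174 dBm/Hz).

Sensitivity = −174 + 10 log₁₀(B) + NF + SNR_min
= −174 + 70.09 + 1.22 + 23.7
= −78.99 dBm → −79.0 dBm

−79.0 dBm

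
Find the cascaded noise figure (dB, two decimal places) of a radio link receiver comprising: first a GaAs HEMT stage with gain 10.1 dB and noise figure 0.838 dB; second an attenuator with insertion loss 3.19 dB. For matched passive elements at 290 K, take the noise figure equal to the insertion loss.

Convert to linear (a loss of L dB is a gain of −L dB): F_i = 10^(NF_i/10), G_i = 10^(G_i,dB/10)
  Stage 1: F_1 = 10^(0.838/10) = 1.213, G_1 = 10^(10.1/10) = 10.23
  Stage 2: F_2 = 10^(3.19/10) = 2.084, G_2 = 10^(−3.19/10) = 0.4797
Friis cascade:
  F = 1.213 + (2.084 − 1)/10.23 = 1.319
NF = 10 log₁₀(1.319) = 1.20 dB

1.20 dB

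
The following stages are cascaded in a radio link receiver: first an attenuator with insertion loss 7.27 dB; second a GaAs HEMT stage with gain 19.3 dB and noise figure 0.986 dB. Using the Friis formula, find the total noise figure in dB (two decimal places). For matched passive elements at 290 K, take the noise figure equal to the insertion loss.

8.26 dB

Convert to linear (a loss of L dB is a gain of −L dB): F_i = 10^(NF_i/10), G_i = 10^(G_i,dB/10)
  Stage 1: F_1 = 10^(7.27/10) = 5.333, G_1 = 10^(−7.27/10) = 0.1875
  Stage 2: F_2 = 10^(0.986/10) = 1.255, G_2 = 10^(19.3/10) = 85.11
Friis cascade:
  F = 5.333 + (1.255 − 1)/0.1875 = 6.693
NF = 10 log₁₀(6.693) = 8.26 dB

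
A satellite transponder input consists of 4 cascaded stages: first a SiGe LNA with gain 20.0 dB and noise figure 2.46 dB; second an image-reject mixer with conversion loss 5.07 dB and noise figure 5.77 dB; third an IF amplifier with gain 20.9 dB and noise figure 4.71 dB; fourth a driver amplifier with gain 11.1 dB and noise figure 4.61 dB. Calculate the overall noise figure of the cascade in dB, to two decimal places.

2.68 dB

Convert to linear (a loss of L dB is a gain of −L dB): F_i = 10^(NF_i/10), G_i = 10^(G_i,dB/10)
  Stage 1: F_1 = 10^(2.46/10) = 1.762, G_1 = 10^(20.0/10) = 100.0
  Stage 2: F_2 = 10^(5.77/10) = 3.776, G_2 = 10^(−5.07/10) = 0.3112
  Stage 3: F_3 = 10^(4.71/10) = 2.958, G_3 = 10^(20.9/10) = 123.0
  Stage 4: F_4 = 10^(4.61/10) = 2.891, G_4 = 10^(11.1/10) = 12.88
Friis cascade:
  F = 1.762 + (3.776 − 1)/100.0 + (2.958 − 1)/31.12 + (2.891 − 1)/3828 = 1.853
NF = 10 log₁₀(1.853) = 2.68 dB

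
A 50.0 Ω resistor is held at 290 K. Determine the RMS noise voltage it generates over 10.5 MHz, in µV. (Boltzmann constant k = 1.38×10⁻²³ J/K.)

2.90 µV

V_n = √(4kTRB)
4kTRB = 4 × 1.38×10⁻²³ × 290 × 5.00×10¹ × 1.05×10⁷ = 8.40×10⁻¹² V²
V_n = √(8.40×10⁻¹²) = 2.90×10⁻⁶ V = 2.90 µV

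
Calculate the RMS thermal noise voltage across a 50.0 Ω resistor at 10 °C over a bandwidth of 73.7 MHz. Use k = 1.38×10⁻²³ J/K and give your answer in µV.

7.59 µV

T = 10 °C + 273.15 = 283.15 K
V_n = √(4kTRB)
4kTRB = 4 × 1.38×10⁻²³ × 283.15 × 5.00×10¹ × 7.37×10⁷ = 5.76×10⁻¹¹ V²
V_n = √(5.76×10⁻¹¹) = 7.59×10⁻⁶ V = 7.59 µV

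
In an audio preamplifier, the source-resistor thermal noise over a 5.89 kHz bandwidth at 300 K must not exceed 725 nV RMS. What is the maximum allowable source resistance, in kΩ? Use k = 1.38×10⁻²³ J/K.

Johnson–Nyquist: V_n = √(4kTRB) ⇒ R = V_n² / (4kTB)
4kTB = 4 × 1.38×10⁻²³ × 300 × 5.89×10³ = 9.75×10⁻¹⁷
R = (7.25×10⁻⁷)² / 9.75×10⁻¹⁷ = 5.39×10³ Ω = 5.39 kΩ

5.39 kΩ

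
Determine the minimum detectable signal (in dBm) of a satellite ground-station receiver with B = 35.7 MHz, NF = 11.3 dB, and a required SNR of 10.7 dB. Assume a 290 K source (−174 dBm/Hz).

−76.5 dBm

Sensitivity = −174 + 10 log₁₀(B) + NF + SNR_min
= −174 + 75.53 + 11.3 + 10.7
= −76.47 dBm → −76.5 dBm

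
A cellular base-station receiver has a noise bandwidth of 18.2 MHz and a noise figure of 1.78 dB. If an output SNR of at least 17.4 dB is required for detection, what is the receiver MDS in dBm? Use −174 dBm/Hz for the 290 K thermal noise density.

−82.2 dBm

Sensitivity = −174 + 10 log₁₀(B) + NF + SNR_min
= −174 + 72.6 + 1.78 + 17.4
= −82.22 dBm → −82.2 dBm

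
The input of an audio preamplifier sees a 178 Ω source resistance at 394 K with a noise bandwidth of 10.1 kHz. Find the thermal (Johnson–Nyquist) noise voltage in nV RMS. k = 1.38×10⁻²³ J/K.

198 nV

V_n = √(4kTRB)
4kTRB = 4 × 1.38×10⁻²³ × 394 × 1.78×10² × 1.01×10⁴ = 3.91×10⁻¹⁴ V²
V_n = √(3.91×10⁻¹⁴) = 1.98×10⁻⁷ V = 198 nV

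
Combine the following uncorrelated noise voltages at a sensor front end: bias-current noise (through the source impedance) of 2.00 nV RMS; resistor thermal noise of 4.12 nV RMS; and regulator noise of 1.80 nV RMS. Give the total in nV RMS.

Uncorrelated sources add in power (mean-square): V_tot = √(ΣV_i²)
V_tot = √[(2.00×10⁻⁹)² + (4.12×10⁻⁹)² + (1.80×10⁻⁹)²] = 4.92×10⁻⁹ V = 4.92 nV

4.92 nV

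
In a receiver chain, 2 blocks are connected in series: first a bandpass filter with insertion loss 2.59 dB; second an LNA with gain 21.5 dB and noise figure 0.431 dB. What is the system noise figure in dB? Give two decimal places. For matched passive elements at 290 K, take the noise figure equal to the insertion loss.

3.02 dB

Convert to linear (a loss of L dB is a gain of −L dB): F_i = 10^(NF_i/10), G_i = 10^(G_i,dB/10)
  Stage 1: F_1 = 10^(2.59/10) = 1.816, G_1 = 10^(−2.59/10) = 0.5508
  Stage 2: F_2 = 10^(0.431/10) = 1.104, G_2 = 10^(21.5/10) = 141.3
Friis cascade:
  F = 1.816 + (1.104 − 1)/0.5508 = 2.005
NF = 10 log₁₀(2.005) = 3.02 dB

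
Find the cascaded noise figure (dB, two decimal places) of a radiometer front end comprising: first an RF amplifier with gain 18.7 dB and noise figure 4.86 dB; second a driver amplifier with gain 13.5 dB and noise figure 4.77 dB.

Convert to linear (a loss of L dB is a gain of −L dB): F_i = 10^(NF_i/10), G_i = 10^(G_i,dB/10)
  Stage 1: F_1 = 10^(4.86/10) = 3.062, G_1 = 10^(18.7/10) = 74.13
  Stage 2: F_2 = 10^(4.77/10) = 2.999, G_2 = 10^(13.5/10) = 22.39
Friis cascade:
  F = 3.062 + (2.999 − 1)/74.13 = 3.089
NF = 10 log₁₀(3.089) = 4.90 dB

4.90 dB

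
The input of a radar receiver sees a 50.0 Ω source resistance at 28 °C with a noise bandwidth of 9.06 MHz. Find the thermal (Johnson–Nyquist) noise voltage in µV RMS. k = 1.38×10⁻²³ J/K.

2.74 µV

T = 28 °C + 273.15 = 301.15 K
V_n = √(4kTRB)
4kTRB = 4 × 1.38×10⁻²³ × 301.15 × 5.00×10¹ × 9.06×10⁶ = 7.53×10⁻¹² V²
V_n = √(7.53×10⁻¹²) = 2.74×10⁻⁶ V = 2.74 µV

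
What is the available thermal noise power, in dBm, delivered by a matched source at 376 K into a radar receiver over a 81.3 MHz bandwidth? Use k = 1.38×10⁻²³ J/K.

P_n = kTB = 1.38×10⁻²³ × 376 × 8.13×10⁷ = 4.22×10⁻¹³ W
In dBm: 10 log₁₀(4.22×10⁻¹³ / 10⁻³) = −93.7 dBm

−93.7 dBm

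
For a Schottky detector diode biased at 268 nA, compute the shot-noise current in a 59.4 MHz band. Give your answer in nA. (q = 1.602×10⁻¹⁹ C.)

I_n = √(2qI·B)
2qI·B = 2 × 1.602×10⁻¹⁹ × 2.68×10⁻⁷ × 5.94×10⁷ = 5.10×10⁻¹⁸ A²
I_n = √(5.10×10⁻¹⁸) = 2.26×10⁻⁹ A = 2.26 nA

2.26 nA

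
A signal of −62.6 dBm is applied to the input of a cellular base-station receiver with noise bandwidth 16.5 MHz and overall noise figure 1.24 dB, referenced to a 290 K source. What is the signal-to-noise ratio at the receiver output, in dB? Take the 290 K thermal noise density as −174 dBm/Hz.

Noise floor: N = −174 + 10 log₁₀(B) + NF
10 log₁₀(1.65×10⁷) = 72.17 dB
N = −174 + 72.17 + 1.24 = −100.59 dBm
SNR = P_sig − N = −62.6 − (−100.59) = 37.99 dB → 38.0 dB

38.0 dB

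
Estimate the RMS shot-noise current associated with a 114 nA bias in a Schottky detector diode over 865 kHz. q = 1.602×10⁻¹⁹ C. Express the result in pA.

178 pA

I_n = √(2qI·B)
2qI·B = 2 × 1.602×10⁻¹⁹ × 1.14×10⁻⁷ × 8.65×10⁵ = 3.16×10⁻²⁰ A²
I_n = √(3.16×10⁻²⁰) = 1.78×10⁻¹⁰ A = 178 pA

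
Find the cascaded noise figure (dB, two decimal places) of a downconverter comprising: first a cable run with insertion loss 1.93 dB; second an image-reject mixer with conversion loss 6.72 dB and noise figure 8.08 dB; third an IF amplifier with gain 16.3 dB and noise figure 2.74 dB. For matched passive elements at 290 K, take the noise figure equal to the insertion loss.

12.17 dB

Convert to linear (a loss of L dB is a gain of −L dB): F_i = 10^(NF_i/10), G_i = 10^(G_i,dB/10)
  Stage 1: F_1 = 10^(1.93/10) = 1.560, G_1 = 10^(−1.93/10) = 0.6412
  Stage 2: F_2 = 10^(8.08/10) = 6.427, G_2 = 10^(−6.72/10) = 0.2128
  Stage 3: F_3 = 10^(2.74/10) = 1.879, G_3 = 10^(16.3/10) = 42.66
Friis cascade:
  F = 1.560 + (6.427 − 1)/0.6412 + (1.879 − 1)/0.1365 = 16.47
NF = 10 log₁₀(16.47) = 12.17 dB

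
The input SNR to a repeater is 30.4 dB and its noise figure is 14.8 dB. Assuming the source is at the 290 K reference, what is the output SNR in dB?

By definition F = SNR_in/SNR_out, so in dB: SNR_out = SNR_in − NF
SNR_out = 30.4 − 14.8 = 15.6 dB

15.6 dB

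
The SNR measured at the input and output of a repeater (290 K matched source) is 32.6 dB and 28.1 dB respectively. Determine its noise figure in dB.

4.5 dB

NF (dB) = SNR_in(dB) − SNR_out(dB) when the source is at T₀
NF = 32.6 − 28.1 = 4.5 dB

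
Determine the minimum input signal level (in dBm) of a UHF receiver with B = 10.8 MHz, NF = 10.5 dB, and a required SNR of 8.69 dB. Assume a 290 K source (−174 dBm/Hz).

Sensitivity = −174 + 10 log₁₀(B) + NF + SNR_min
= −174 + 70.33 + 10.5 + 8.69
= −84.48 dBm → −84.5 dBm

−84.5 dBm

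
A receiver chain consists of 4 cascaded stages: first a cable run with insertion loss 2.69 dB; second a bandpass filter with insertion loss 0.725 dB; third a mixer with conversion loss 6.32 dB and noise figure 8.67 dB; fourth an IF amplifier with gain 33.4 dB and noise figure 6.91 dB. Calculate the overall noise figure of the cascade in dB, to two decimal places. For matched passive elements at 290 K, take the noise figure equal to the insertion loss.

17.24 dB

Convert to linear (a loss of L dB is a gain of −L dB): F_i = 10^(NF_i/10), G_i = 10^(G_i,dB/10)
  Stage 1: F_1 = 10^(2.69/10) = 1.858, G_1 = 10^(−2.69/10) = 0.5383
  Stage 2: F_2 = 10^(0.725/10) = 1.182, G_2 = 10^(−0.725/10) = 0.8463
  Stage 3: F_3 = 10^(8.67/10) = 7.362, G_3 = 10^(−6.32/10) = 0.2333
  Stage 4: F_4 = 10^(6.91/10) = 4.909, G_4 = 10^(33.4/10) = 2188
Friis cascade:
  F = 1.858 + (1.182 − 1)/0.5383 + (7.362 − 1)/0.4555 + (4.909 − 1)/0.1063 = 52.94
NF = 10 log₁₀(52.94) = 17.24 dB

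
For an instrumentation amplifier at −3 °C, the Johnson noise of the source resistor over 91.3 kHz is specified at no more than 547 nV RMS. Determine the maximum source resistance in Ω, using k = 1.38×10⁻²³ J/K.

220 Ω

T = −3 °C + 273.15 = 270.15 K
Johnson–Nyquist: V_n = √(4kTRB) ⇒ R = V_n² / (4kTB)
4kTB = 4 × 1.38×10⁻²³ × 270.15 × 9.13×10⁴ = 1.36×10⁻¹⁵
R = (5.47×10⁻⁷)² / 1.36×10⁻¹⁵ = 2.20×10² Ω = 220 Ω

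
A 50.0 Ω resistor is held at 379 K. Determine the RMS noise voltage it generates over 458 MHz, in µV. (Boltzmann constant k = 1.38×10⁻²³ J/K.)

V_n = √(4kTRB)
4kTRB = 4 × 1.38×10⁻²³ × 379 × 5.00×10¹ × 4.58×10⁸ = 4.79×10⁻¹⁰ V²
V_n = √(4.79×10⁻¹⁰) = 2.19×10⁻⁵ V = 21.9 µV

21.9 µV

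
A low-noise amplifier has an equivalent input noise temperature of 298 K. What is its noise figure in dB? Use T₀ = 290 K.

F = 1 + T_e/T₀ = 1 + 298/290 = 2.02759
NF = 10 log₁₀(2.02759) = 3.07 dB

3.07 dB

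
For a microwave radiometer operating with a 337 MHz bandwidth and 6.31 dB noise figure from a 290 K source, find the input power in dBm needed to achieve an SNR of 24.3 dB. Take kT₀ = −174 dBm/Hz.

Sensitivity = −174 + 10 log₁₀(B) + NF + SNR_min
= −174 + 85.28 + 6.31 + 24.3
= −58.11 dBm → −58.1 dBm

−58.1 dBm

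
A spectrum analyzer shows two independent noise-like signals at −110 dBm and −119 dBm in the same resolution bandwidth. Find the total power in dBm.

−109.5 dBm

Convert to linear, add, convert back:
P₁ = 1.00×10⁻¹⁴ W, P₂ = 1.26×10⁻¹⁵ W
P_tot = 1.13×10⁻¹⁴ W → 10 log₁₀(P_tot / 10⁻³) = −109.5 dBm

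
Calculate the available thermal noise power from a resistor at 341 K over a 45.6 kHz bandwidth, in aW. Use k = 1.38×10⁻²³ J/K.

215 aW

P_n = kTB = 1.38×10⁻²³ × 341 × 4.56×10⁴ = 2.15×10⁻¹⁶ W = 215 aW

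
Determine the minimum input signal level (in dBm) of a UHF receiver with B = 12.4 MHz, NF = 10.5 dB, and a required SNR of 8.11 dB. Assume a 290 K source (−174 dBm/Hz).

Sensitivity = −174 + 10 log₁₀(B) + NF + SNR_min
= −174 + 70.93 + 10.5 + 8.11
= −84.46 dBm → −84.5 dBm

−84.5 dBm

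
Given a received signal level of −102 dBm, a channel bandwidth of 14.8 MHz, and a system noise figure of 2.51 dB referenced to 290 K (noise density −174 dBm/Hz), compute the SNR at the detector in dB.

Noise floor: N = −174 + 10 log₁₀(B) + NF
10 log₁₀(1.48×10⁷) = 71.7 dB
N = −174 + 71.7 + 2.51 = −99.79 dBm
SNR = P_sig − N = −102 − (−99.79) = −2.21 dB → −2.2 dB

−2.2 dB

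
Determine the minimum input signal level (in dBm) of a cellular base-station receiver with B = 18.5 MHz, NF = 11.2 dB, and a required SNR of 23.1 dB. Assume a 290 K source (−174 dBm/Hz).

Sensitivity = −174 + 10 log₁₀(B) + NF + SNR_min
= −174 + 72.67 + 11.2 + 23.1
= −67.03 dBm → −67.0 dBm

−67.0 dBm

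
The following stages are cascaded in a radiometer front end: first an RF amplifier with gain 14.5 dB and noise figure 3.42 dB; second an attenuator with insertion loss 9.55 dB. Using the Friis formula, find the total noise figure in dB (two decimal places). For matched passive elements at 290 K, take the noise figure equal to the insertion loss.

Convert to linear (a loss of L dB is a gain of −L dB): F_i = 10^(NF_i/10), G_i = 10^(G_i,dB/10)
  Stage 1: F_1 = 10^(3.42/10) = 2.198, G_1 = 10^(14.5/10) = 28.18
  Stage 2: F_2 = 10^(9.55/10) = 9.016, G_2 = 10^(−9.55/10) = 0.1109
Friis cascade:
  F = 2.198 + (9.016 − 1)/28.18 = 2.482
NF = 10 log₁₀(2.482) = 3.95 dB

3.95 dB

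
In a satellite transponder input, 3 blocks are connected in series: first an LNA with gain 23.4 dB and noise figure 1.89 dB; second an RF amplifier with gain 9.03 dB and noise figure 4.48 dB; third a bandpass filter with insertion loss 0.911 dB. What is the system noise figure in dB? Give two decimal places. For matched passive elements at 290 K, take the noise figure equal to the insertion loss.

Convert to linear (a loss of L dB is a gain of −L dB): F_i = 10^(NF_i/10), G_i = 10^(G_i,dB/10)
  Stage 1: F_1 = 10^(1.89/10) = 1.545, G_1 = 10^(23.4/10) = 218.8
  Stage 2: F_2 = 10^(4.48/10) = 2.805, G_2 = 10^(9.03/10) = 7.998
  Stage 3: F_3 = 10^(0.911/10) = 1.233, G_3 = 10^(−0.911/10) = 0.8108
Friis cascade:
  F = 1.545 + (2.805 − 1)/218.8 + (1.233 − 1)/1750 = 1.554
NF = 10 log₁₀(1.554) = 1.91 dB

1.91 dB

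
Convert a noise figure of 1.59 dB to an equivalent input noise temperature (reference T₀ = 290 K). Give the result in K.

F = 10^(1.59/10) = 1.44212
T_e = (F − 1)·T₀ = (1.44212 − 1) × 290 = 128 K

128 K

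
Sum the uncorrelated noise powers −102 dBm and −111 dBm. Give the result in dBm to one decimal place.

Convert to linear, add, convert back:
P₁ = 6.31×10⁻¹⁴ W, P₂ = 7.94×10⁻¹⁵ W
P_tot = 7.10×10⁻¹⁴ W → 10 log₁₀(P_tot / 10⁻³) = −101.5 dBm

−101.5 dBm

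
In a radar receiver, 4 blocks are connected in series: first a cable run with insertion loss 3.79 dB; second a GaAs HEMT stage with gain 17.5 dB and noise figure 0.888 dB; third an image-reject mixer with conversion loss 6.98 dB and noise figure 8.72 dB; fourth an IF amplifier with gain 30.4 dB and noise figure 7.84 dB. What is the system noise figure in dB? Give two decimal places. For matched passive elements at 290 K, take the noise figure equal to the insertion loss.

6.32 dB

Convert to linear (a loss of L dB is a gain of −L dB): F_i = 10^(NF_i/10), G_i = 10^(G_i,dB/10)
  Stage 1: F_1 = 10^(3.79/10) = 2.393, G_1 = 10^(−3.79/10) = 0.4178
  Stage 2: F_2 = 10^(0.888/10) = 1.227, G_2 = 10^(17.5/10) = 56.23
  Stage 3: F_3 = 10^(8.72/10) = 7.447, G_3 = 10^(−6.98/10) = 0.2004
  Stage 4: F_4 = 10^(7.84/10) = 6.081, G_4 = 10^(30.4/10) = 1096
Friis cascade:
  F = 2.393 + (1.227 − 1)/0.4178 + (7.447 − 1)/23.50 + (6.081 − 1)/4.710 = 4.290
NF = 10 log₁₀(4.290) = 6.32 dB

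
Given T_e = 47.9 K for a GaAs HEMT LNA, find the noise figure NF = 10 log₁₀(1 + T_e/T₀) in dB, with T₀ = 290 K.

0.664 dB

F = 1 + T_e/T₀ = 1 + 47.9/290 = 1.16517
NF = 10 log₁₀(1.16517) = 0.664 dB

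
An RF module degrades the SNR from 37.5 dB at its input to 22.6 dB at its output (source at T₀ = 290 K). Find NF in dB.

NF (dB) = SNR_in(dB) − SNR_out(dB) when the source is at T₀
NF = 37.5 − 22.6 = 14.9 dB

14.9 dB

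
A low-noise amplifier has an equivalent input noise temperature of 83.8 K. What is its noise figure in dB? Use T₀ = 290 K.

1.10 dB

F = 1 + T_e/T₀ = 1 + 83.8/290 = 1.28897
NF = 10 log₁₀(1.28897) = 1.10 dB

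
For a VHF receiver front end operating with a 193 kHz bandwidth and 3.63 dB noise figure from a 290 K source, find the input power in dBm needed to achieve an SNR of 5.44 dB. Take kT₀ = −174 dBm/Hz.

Sensitivity = −174 + 10 log₁₀(B) + NF + SNR_min
= −174 + 52.86 + 3.63 + 5.44
= −112.07 dBm → −112.1 dBm

−112.1 dBm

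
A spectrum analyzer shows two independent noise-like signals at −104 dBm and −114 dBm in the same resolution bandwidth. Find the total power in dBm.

−103.6 dBm

Convert to linear, add, convert back:
P₁ = 3.98×10⁻¹⁴ W, P₂ = 3.98×10⁻¹⁵ W
P_tot = 4.38×10⁻¹⁴ W → 10 log₁₀(P_tot / 10⁻³) = −103.6 dBm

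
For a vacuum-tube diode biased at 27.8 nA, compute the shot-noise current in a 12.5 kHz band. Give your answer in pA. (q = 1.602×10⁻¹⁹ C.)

10.6 pA

I_n = √(2qI·B)
2qI·B = 2 × 1.602×10⁻¹⁹ × 2.78×10⁻⁸ × 1.25×10⁴ = 1.11×10⁻²² A²
I_n = √(1.11×10⁻²²) = 1.06×10⁻¹¹ A = 10.6 pA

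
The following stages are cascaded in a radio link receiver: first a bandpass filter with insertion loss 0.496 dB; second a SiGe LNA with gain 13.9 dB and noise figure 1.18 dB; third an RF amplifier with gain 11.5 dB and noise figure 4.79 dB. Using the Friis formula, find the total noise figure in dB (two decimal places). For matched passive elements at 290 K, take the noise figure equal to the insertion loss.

1.94 dB

Convert to linear (a loss of L dB is a gain of −L dB): F_i = 10^(NF_i/10), G_i = 10^(G_i,dB/10)
  Stage 1: F_1 = 10^(0.496/10) = 1.121, G_1 = 10^(−0.496/10) = 0.8921
  Stage 2: F_2 = 10^(1.18/10) = 1.312, G_2 = 10^(13.9/10) = 24.55
  Stage 3: F_3 = 10^(4.79/10) = 3.013, G_3 = 10^(11.5/10) = 14.13
Friis cascade:
  F = 1.121 + (1.312 − 1)/0.8921 + (3.013 − 1)/21.90 = 1.563
NF = 10 log₁₀(1.563) = 1.94 dB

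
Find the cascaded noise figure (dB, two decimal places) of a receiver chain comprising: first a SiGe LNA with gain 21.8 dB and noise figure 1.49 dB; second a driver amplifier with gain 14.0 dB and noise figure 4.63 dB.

1.53 dB

Convert to linear (a loss of L dB is a gain of −L dB): F_i = 10^(NF_i/10), G_i = 10^(G_i,dB/10)
  Stage 1: F_1 = 10^(1.49/10) = 1.409, G_1 = 10^(21.8/10) = 151.4
  Stage 2: F_2 = 10^(4.63/10) = 2.904, G_2 = 10^(14.0/10) = 25.12
Friis cascade:
  F = 1.409 + (2.904 − 1)/151.4 = 1.422
NF = 10 log₁₀(1.422) = 1.53 dB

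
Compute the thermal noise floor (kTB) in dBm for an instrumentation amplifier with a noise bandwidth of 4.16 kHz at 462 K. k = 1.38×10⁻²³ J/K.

P_n = kTB = 1.38×10⁻²³ × 462 × 4.16×10³ = 2.65×10⁻¹⁷ W
In dBm: 10 log₁₀(2.65×10⁻¹⁷ / 10⁻³) = −135.8 dBm

−135.8 dBm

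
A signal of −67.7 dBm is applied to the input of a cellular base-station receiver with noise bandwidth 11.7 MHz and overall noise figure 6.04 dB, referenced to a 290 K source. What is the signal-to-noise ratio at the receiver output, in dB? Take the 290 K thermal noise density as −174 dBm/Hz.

Noise floor: N = −174 + 10 log₁₀(B) + NF
10 log₁₀(1.17×10⁷) = 70.68 dB
N = −174 + 70.68 + 6.04 = −97.28 dBm
SNR = P_sig − N = −67.7 − (−97.28) = 29.58 dB → 29.6 dB

29.6 dB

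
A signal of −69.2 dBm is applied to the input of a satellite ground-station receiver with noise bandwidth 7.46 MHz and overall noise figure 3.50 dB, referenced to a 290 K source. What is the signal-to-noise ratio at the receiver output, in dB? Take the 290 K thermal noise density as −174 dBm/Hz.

Noise floor: N = −174 + 10 log₁₀(B) + NF
10 log₁₀(7.46×10⁶) = 68.73 dB
N = −174 + 68.73 + 3.50 = −101.77 dBm
SNR = P_sig − N = −69.2 − (−101.77) = 32.57 dB → 32.6 dB

32.6 dB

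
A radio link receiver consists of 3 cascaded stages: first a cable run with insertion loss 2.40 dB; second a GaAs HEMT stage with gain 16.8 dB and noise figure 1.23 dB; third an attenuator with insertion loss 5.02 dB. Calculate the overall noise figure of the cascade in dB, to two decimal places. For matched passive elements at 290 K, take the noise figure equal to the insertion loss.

3.78 dB

Convert to linear (a loss of L dB is a gain of −L dB): F_i = 10^(NF_i/10), G_i = 10^(G_i,dB/10)
  Stage 1: F_1 = 10^(2.40/10) = 1.738, G_1 = 10^(−2.40/10) = 0.5754
  Stage 2: F_2 = 10^(1.23/10) = 1.327, G_2 = 10^(16.8/10) = 47.86
  Stage 3: F_3 = 10^(5.02/10) = 3.177, G_3 = 10^(−5.02/10) = 0.3148
Friis cascade:
  F = 1.738 + (1.327 − 1)/0.5754 + (3.177 − 1)/27.54 = 2.386
NF = 10 log₁₀(2.386) = 3.78 dB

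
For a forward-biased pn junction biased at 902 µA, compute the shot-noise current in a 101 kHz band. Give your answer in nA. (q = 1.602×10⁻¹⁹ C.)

5.40 nA

I_n = √(2qI·B)
2qI·B = 2 × 1.602×10⁻¹⁹ × 9.02×10⁻⁴ × 1.01×10⁵ = 2.92×10⁻¹⁷ A²
I_n = √(2.92×10⁻¹⁷) = 5.40×10⁻⁹ A = 5.40 nA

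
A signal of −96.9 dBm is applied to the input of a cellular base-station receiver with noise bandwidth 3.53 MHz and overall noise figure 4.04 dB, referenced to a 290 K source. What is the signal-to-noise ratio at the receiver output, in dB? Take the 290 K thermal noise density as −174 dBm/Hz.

7.6 dB

Noise floor: N = −174 + 10 log₁₀(B) + NF
10 log₁₀(3.53×10⁶) = 65.48 dB
N = −174 + 65.48 + 4.04 = −104.48 dBm
SNR = P_sig − N = −96.9 − (−104.48) = 7.58 dB → 7.6 dB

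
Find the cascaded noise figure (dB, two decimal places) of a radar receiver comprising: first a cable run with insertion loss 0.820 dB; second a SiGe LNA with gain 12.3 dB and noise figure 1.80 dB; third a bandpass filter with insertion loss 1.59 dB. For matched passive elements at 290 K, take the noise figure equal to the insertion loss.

Convert to linear (a loss of L dB is a gain of −L dB): F_i = 10^(NF_i/10), G_i = 10^(G_i,dB/10)
  Stage 1: F_1 = 10^(0.820/10) = 1.208, G_1 = 10^(−0.820/10) = 0.8279
  Stage 2: F_2 = 10^(1.80/10) = 1.514, G_2 = 10^(12.3/10) = 16.98
  Stage 3: F_3 = 10^(1.59/10) = 1.442, G_3 = 10^(−1.59/10) = 0.6934
Friis cascade:
  F = 1.208 + (1.514 − 1)/0.8279 + (1.442 − 1)/14.06 = 1.860
NF = 10 log₁₀(1.860) = 2.69 dB

2.69 dB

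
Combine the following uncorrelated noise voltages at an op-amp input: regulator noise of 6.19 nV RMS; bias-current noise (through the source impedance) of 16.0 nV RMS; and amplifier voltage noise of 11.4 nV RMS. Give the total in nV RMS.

20.6 nV

Uncorrelated sources add in power (mean-square): V_tot = √(ΣV_i²)
V_tot = √[(6.19×10⁻⁹)² + (1.60×10⁻⁸)² + (1.14×10⁻⁸)²] = 2.06×10⁻⁸ V = 20.6 nV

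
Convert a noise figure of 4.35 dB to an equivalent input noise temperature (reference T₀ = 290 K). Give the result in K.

500 K

F = 10^(4.35/10) = 2.7227
T_e = (F − 1)·T₀ = (2.7227 − 1) × 290 = 500 K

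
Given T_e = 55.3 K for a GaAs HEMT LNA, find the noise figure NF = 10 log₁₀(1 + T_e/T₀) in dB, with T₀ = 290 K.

F = 1 + T_e/T₀ = 1 + 55.3/290 = 1.19069
NF = 10 log₁₀(1.19069) = 0.758 dB

0.758 dB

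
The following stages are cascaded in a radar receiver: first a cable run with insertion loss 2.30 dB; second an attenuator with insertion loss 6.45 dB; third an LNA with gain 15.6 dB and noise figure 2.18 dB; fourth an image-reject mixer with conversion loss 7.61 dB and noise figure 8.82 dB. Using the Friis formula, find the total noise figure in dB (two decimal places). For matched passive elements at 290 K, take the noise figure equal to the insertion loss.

11.38 dB

Convert to linear (a loss of L dB is a gain of −L dB): F_i = 10^(NF_i/10), G_i = 10^(G_i,dB/10)
  Stage 1: F_1 = 10^(2.30/10) = 1.698, G_1 = 10^(−2.30/10) = 0.5888
  Stage 2: F_2 = 10^(6.45/10) = 4.416, G_2 = 10^(−6.45/10) = 0.2265
  Stage 3: F_3 = 10^(2.18/10) = 1.652, G_3 = 10^(15.6/10) = 36.31
  Stage 4: F_4 = 10^(8.82/10) = 7.621, G_4 = 10^(−7.61/10) = 0.1734
Friis cascade:
  F = 1.698 + (4.416 − 1)/0.5888 + (1.652 − 1)/0.1334 + (7.621 − 1)/4.842 = 13.76
NF = 10 log₁₀(13.76) = 11.38 dB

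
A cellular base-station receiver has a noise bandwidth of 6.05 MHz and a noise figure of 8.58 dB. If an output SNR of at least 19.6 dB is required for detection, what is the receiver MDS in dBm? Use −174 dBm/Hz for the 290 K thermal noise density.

Sensitivity = −174 + 10 log₁₀(B) + NF + SNR_min
= −174 + 67.82 + 8.58 + 19.6
= −78.00 dBm → −78.0 dBm

−78.0 dBm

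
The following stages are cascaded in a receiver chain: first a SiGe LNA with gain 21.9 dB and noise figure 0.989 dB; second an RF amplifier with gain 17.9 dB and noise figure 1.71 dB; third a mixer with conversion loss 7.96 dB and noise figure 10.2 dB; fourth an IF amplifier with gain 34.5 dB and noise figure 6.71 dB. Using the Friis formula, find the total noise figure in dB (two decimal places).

1.01 dB

Convert to linear (a loss of L dB is a gain of −L dB): F_i = 10^(NF_i/10), G_i = 10^(G_i,dB/10)
  Stage 1: F_1 = 10^(0.989/10) = 1.256, G_1 = 10^(21.9/10) = 154.9
  Stage 2: F_2 = 10^(1.71/10) = 1.483, G_2 = 10^(17.9/10) = 61.66
  Stage 3: F_3 = 10^(10.2/10) = 10.47, G_3 = 10^(−7.96/10) = 0.1600
  Stage 4: F_4 = 10^(6.71/10) = 4.688, G_4 = 10^(34.5/10) = 2818
Friis cascade:
  F = 1.256 + (1.483 − 1)/154.9 + (10.47 − 1)/9550 + (4.688 − 1)/1528 = 1.262
NF = 10 log₁₀(1.262) = 1.01 dB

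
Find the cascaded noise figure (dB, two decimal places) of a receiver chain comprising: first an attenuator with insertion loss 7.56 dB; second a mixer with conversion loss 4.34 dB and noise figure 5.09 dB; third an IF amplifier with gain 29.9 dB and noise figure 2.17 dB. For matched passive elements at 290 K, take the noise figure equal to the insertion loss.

Convert to linear (a loss of L dB is a gain of −L dB): F_i = 10^(NF_i/10), G_i = 10^(G_i,dB/10)
  Stage 1: F_1 = 10^(7.56/10) = 5.702, G_1 = 10^(−7.56/10) = 0.1754
  Stage 2: F_2 = 10^(5.09/10) = 3.228, G_2 = 10^(−4.34/10) = 0.3681
  Stage 3: F_3 = 10^(2.17/10) = 1.648, G_3 = 10^(29.9/10) = 977.2
Friis cascade:
  F = 5.702 + (3.228 − 1)/0.1754 + (1.648 − 1)/0.06457 = 28.45
NF = 10 log₁₀(28.45) = 14.54 dB

14.54 dB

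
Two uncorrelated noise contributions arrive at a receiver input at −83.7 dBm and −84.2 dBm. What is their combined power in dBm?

Convert to linear, add, convert back:
P₁ = 4.27×10⁻¹² W, P₂ = 3.80×10⁻¹² W
P_tot = 8.07×10⁻¹² W → 10 log₁₀(P_tot / 10⁻³) = −80.9 dBm

−80.9 dBm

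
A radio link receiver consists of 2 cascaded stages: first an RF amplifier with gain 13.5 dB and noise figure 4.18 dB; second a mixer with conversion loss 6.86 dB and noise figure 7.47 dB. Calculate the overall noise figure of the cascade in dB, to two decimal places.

Convert to linear (a loss of L dB is a gain of −L dB): F_i = 10^(NF_i/10), G_i = 10^(G_i,dB/10)
  Stage 1: F_1 = 10^(4.18/10) = 2.618, G_1 = 10^(13.5/10) = 22.39
  Stage 2: F_2 = 10^(7.47/10) = 5.585, G_2 = 10^(−6.86/10) = 0.2061
Friis cascade:
  F = 2.618 + (5.585 − 1)/22.39 = 2.823
NF = 10 log₁₀(2.823) = 4.51 dB

4.51 dB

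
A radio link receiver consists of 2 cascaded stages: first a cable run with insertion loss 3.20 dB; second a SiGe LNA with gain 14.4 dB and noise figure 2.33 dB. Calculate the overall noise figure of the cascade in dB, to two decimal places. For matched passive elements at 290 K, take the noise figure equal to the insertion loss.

5.53 dB

Convert to linear (a loss of L dB is a gain of −L dB): F_i = 10^(NF_i/10), G_i = 10^(G_i,dB/10)
  Stage 1: F_1 = 10^(3.20/10) = 2.089, G_1 = 10^(−3.20/10) = 0.4786
  Stage 2: F_2 = 10^(2.33/10) = 1.710, G_2 = 10^(14.4/10) = 27.54
Friis cascade:
  F = 2.089 + (1.710 − 1)/0.4786 = 3.573
NF = 10 log₁₀(3.573) = 5.53 dB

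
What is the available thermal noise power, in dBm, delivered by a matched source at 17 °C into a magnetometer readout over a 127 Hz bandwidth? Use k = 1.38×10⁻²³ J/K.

−152.9 dBm

T = 17 °C + 273.15 = 290.15 K
P_n = kTB = 1.38×10⁻²³ × 290.15 × 1.27×10² = 5.09×10⁻¹⁹ W
In dBm: 10 log₁₀(5.09×10⁻¹⁹ / 10⁻³) = −152.9 dBm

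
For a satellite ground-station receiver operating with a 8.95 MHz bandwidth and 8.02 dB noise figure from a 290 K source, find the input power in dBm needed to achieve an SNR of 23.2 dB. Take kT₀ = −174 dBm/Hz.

−73.3 dBm

Sensitivity = −174 + 10 log₁₀(B) + NF + SNR_min
= −174 + 69.52 + 8.02 + 23.2
= −73.26 dBm → −73.3 dBm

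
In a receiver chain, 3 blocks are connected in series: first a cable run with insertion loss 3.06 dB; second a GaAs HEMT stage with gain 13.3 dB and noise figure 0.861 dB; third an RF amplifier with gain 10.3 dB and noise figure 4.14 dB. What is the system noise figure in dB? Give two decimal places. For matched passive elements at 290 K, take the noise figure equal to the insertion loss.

4.18 dB

Convert to linear (a loss of L dB is a gain of −L dB): F_i = 10^(NF_i/10), G_i = 10^(G_i,dB/10)
  Stage 1: F_1 = 10^(3.06/10) = 2.023, G_1 = 10^(−3.06/10) = 0.4943
  Stage 2: F_2 = 10^(0.861/10) = 1.219, G_2 = 10^(13.3/10) = 21.38
  Stage 3: F_3 = 10^(4.14/10) = 2.594, G_3 = 10^(10.3/10) = 10.72
Friis cascade:
  F = 2.023 + (1.219 − 1)/0.4943 + (2.594 − 1)/10.57 = 2.617
NF = 10 log₁₀(2.617) = 4.18 dB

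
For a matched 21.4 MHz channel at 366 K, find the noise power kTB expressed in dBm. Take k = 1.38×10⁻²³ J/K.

−99.7 dBm

P_n = kTB = 1.38×10⁻²³ × 366 × 2.14×10⁷ = 1.08×10⁻¹³ W
In dBm: 10 log₁₀(1.08×10⁻¹³ / 10⁻³) = −99.7 dBm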